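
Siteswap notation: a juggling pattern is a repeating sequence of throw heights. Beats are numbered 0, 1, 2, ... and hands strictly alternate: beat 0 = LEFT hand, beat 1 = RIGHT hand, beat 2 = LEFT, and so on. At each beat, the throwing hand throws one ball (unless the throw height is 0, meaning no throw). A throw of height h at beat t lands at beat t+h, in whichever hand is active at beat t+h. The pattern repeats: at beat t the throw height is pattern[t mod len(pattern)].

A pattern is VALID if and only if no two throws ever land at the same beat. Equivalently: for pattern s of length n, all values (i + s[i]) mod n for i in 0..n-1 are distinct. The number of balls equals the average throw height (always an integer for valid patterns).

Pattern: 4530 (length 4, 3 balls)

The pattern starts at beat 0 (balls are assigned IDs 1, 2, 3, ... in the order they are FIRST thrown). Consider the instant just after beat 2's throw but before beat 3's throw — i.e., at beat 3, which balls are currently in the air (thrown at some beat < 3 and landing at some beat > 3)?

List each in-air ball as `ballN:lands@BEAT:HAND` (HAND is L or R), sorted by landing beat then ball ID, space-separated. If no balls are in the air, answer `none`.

Answer: ball1:lands@4:L ball3:lands@5:R ball2:lands@6:L

Derivation:
Beat 0 (L): throw ball1 h=4 -> lands@4:L; in-air after throw: [b1@4:L]
Beat 1 (R): throw ball2 h=5 -> lands@6:L; in-air after throw: [b1@4:L b2@6:L]
Beat 2 (L): throw ball3 h=3 -> lands@5:R; in-air after throw: [b1@4:L b3@5:R b2@6:L]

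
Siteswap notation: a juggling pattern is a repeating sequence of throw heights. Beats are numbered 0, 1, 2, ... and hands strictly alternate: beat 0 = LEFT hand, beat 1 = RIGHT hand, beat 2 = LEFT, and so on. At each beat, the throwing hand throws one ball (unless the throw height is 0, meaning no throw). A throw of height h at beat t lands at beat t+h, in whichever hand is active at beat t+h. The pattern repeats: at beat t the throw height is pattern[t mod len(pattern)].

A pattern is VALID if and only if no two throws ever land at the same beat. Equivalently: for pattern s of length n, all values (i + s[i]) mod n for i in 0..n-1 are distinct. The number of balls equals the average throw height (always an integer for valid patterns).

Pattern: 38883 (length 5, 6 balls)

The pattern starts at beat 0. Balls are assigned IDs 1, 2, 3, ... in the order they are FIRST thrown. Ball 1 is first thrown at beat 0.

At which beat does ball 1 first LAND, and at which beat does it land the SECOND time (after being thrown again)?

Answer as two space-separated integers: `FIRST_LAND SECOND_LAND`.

Beat 0 (L): throw ball1 h=3 -> lands@3:R; in-air after throw: [b1@3:R]
Beat 1 (R): throw ball2 h=8 -> lands@9:R; in-air after throw: [b1@3:R b2@9:R]
Beat 2 (L): throw ball3 h=8 -> lands@10:L; in-air after throw: [b1@3:R b2@9:R b3@10:L]
Beat 3 (R): throw ball1 h=8 -> lands@11:R; in-air after throw: [b2@9:R b3@10:L b1@11:R]
Beat 4 (L): throw ball4 h=3 -> lands@7:R; in-air after throw: [b4@7:R b2@9:R b3@10:L b1@11:R]
Beat 5 (R): throw ball5 h=3 -> lands@8:L; in-air after throw: [b4@7:R b5@8:L b2@9:R b3@10:L b1@11:R]
Beat 6 (L): throw ball6 h=8 -> lands@14:L; in-air after throw: [b4@7:R b5@8:L b2@9:R b3@10:L b1@11:R b6@14:L]
Beat 7 (R): throw ball4 h=8 -> lands@15:R; in-air after throw: [b5@8:L b2@9:R b3@10:L b1@11:R b6@14:L b4@15:R]
Beat 8 (L): throw ball5 h=8 -> lands@16:L; in-air after throw: [b2@9:R b3@10:L b1@11:R b6@14:L b4@15:R b5@16:L]
Beat 9 (R): throw ball2 h=3 -> lands@12:L; in-air after throw: [b3@10:L b1@11:R b2@12:L b6@14:L b4@15:R b5@16:L]
Beat 10 (L): throw ball3 h=3 -> lands@13:R; in-air after throw: [b1@11:R b2@12:L b3@13:R b6@14:L b4@15:R b5@16:L]
Beat 11 (R): throw ball1 h=8 -> lands@19:R; in-air after throw: [b2@12:L b3@13:R b6@14:L b4@15:R b5@16:L b1@19:R]
Ball 1: thrown@0 h=3 -> first land @3; rethrown@3 h=8 -> second land @11

Answer: 3 11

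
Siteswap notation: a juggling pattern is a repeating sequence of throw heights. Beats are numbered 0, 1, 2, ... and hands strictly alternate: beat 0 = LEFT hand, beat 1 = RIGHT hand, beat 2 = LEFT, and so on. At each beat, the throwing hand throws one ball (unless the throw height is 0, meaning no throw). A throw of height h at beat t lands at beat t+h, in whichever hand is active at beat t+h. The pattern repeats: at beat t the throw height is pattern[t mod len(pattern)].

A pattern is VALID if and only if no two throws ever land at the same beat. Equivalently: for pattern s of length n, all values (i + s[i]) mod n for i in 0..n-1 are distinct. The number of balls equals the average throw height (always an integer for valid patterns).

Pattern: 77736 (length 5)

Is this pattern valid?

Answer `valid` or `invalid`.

i=0: (i + s[i]) mod n = (0 + 7) mod 5 = 2
i=1: (i + s[i]) mod n = (1 + 7) mod 5 = 3
i=2: (i + s[i]) mod n = (2 + 7) mod 5 = 4
i=3: (i + s[i]) mod n = (3 + 3) mod 5 = 1
i=4: (i + s[i]) mod n = (4 + 6) mod 5 = 0
Residues: [2, 3, 4, 1, 0], distinct: True

Answer: valid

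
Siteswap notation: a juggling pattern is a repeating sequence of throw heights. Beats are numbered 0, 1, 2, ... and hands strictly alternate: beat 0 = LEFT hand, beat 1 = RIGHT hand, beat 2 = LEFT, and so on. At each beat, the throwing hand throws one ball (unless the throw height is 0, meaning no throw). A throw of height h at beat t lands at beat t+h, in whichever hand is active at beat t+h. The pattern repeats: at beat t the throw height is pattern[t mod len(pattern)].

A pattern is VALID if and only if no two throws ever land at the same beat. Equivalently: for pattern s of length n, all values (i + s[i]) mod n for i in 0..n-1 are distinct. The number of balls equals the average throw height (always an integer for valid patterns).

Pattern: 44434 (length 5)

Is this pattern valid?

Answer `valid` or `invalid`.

i=0: (i + s[i]) mod n = (0 + 4) mod 5 = 4
i=1: (i + s[i]) mod n = (1 + 4) mod 5 = 0
i=2: (i + s[i]) mod n = (2 + 4) mod 5 = 1
i=3: (i + s[i]) mod n = (3 + 3) mod 5 = 1
i=4: (i + s[i]) mod n = (4 + 4) mod 5 = 3
Residues: [4, 0, 1, 1, 3], distinct: False

Answer: invalid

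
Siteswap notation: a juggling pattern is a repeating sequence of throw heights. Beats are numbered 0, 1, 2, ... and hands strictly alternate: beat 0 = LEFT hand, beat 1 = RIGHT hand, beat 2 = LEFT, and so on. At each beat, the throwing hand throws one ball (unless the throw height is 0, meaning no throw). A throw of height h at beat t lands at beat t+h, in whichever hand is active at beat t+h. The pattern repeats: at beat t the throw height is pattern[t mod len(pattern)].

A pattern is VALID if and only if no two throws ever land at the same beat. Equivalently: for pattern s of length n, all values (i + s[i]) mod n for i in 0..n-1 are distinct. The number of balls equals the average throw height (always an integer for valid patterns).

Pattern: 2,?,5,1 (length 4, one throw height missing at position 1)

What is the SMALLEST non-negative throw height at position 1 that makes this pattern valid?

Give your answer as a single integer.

i=0: (0 + 2) mod 4 = 2
i=1: s[i]=? (unknown)
i=2: (2 + 5) mod 4 = 3
i=3: (3 + 1) mod 4 = 0
Known residues: [0, 2, 3]; need a permutation of 0..3, so missing residue r = 1
Need (1 + s) mod 4 = 1; smallest s = (1 - 1) mod 4 = 0

Answer: 0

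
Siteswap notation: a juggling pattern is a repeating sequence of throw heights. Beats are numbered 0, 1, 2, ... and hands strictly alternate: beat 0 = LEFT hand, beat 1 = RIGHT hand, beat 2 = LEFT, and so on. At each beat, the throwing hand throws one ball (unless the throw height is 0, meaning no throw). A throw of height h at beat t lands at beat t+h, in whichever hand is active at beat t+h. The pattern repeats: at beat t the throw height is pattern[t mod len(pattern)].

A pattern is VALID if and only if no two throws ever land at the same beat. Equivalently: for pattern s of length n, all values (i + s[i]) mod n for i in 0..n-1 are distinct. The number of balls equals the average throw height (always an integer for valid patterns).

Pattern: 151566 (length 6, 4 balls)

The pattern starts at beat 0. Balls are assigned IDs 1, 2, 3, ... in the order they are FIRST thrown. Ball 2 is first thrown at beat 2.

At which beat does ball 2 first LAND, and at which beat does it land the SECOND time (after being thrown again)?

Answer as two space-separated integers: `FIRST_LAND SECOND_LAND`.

Answer: 3 8

Derivation:
Beat 0 (L): throw ball1 h=1 -> lands@1:R; in-air after throw: [b1@1:R]
Beat 1 (R): throw ball1 h=5 -> lands@6:L; in-air after throw: [b1@6:L]
Beat 2 (L): throw ball2 h=1 -> lands@3:R; in-air after throw: [b2@3:R b1@6:L]
Beat 3 (R): throw ball2 h=5 -> lands@8:L; in-air after throw: [b1@6:L b2@8:L]
Beat 4 (L): throw ball3 h=6 -> lands@10:L; in-air after throw: [b1@6:L b2@8:L b3@10:L]
Beat 5 (R): throw ball4 h=6 -> lands@11:R; in-air after throw: [b1@6:L b2@8:L b3@10:L b4@11:R]
Beat 6 (L): throw ball1 h=1 -> lands@7:R; in-air after throw: [b1@7:R b2@8:L b3@10:L b4@11:R]
Beat 7 (R): throw ball1 h=5 -> lands@12:L; in-air after throw: [b2@8:L b3@10:L b4@11:R b1@12:L]
Beat 8 (L): throw ball2 h=1 -> lands@9:R; in-air after throw: [b2@9:R b3@10:L b4@11:R b1@12:L]
Ball 2: thrown@2 h=1 -> first land @3; rethrown@3 h=5 -> second land @8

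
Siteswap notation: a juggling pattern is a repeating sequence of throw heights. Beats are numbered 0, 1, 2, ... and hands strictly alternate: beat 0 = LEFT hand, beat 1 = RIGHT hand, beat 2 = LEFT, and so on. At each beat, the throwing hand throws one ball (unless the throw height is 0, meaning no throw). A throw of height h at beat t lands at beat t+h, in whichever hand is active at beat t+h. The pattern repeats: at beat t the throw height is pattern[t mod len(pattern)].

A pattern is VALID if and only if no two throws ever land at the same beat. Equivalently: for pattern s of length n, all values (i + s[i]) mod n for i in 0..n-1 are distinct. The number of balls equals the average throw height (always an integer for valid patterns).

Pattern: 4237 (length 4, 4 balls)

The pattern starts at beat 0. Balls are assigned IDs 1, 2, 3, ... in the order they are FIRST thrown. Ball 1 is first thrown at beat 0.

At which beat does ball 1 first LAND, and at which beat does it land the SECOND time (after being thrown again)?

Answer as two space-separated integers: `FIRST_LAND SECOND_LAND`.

Beat 0 (L): throw ball1 h=4 -> lands@4:L; in-air after throw: [b1@4:L]
Beat 1 (R): throw ball2 h=2 -> lands@3:R; in-air after throw: [b2@3:R b1@4:L]
Beat 2 (L): throw ball3 h=3 -> lands@5:R; in-air after throw: [b2@3:R b1@4:L b3@5:R]
Beat 3 (R): throw ball2 h=7 -> lands@10:L; in-air after throw: [b1@4:L b3@5:R b2@10:L]
Beat 4 (L): throw ball1 h=4 -> lands@8:L; in-air after throw: [b3@5:R b1@8:L b2@10:L]
Beat 5 (R): throw ball3 h=2 -> lands@7:R; in-air after throw: [b3@7:R b1@8:L b2@10:L]
Beat 6 (L): throw ball4 h=3 -> lands@9:R; in-air after throw: [b3@7:R b1@8:L b4@9:R b2@10:L]
Beat 7 (R): throw ball3 h=7 -> lands@14:L; in-air after throw: [b1@8:L b4@9:R b2@10:L b3@14:L]
Beat 8 (L): throw ball1 h=4 -> lands@12:L; in-air after throw: [b4@9:R b2@10:L b1@12:L b3@14:L]
Ball 1: thrown@0 h=4 -> first land @4; rethrown@4 h=4 -> second land @8

Answer: 4 8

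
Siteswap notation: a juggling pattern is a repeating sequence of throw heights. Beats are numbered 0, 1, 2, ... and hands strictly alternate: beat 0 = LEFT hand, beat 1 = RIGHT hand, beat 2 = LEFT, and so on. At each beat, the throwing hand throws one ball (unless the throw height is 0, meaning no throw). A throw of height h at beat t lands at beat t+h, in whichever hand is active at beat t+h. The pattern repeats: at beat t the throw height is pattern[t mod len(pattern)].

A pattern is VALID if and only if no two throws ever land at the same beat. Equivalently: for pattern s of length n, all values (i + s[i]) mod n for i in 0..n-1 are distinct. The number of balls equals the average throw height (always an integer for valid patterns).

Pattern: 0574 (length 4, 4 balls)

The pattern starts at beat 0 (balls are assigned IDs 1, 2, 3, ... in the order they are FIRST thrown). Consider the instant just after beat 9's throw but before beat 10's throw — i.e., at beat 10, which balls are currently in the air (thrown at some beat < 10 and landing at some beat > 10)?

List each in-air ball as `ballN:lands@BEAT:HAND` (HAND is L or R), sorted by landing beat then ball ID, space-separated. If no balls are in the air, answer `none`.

Answer: ball3:lands@11:R ball1:lands@13:R ball2:lands@14:L

Derivation:
Beat 1 (R): throw ball1 h=5 -> lands@6:L; in-air after throw: [b1@6:L]
Beat 2 (L): throw ball2 h=7 -> lands@9:R; in-air after throw: [b1@6:L b2@9:R]
Beat 3 (R): throw ball3 h=4 -> lands@7:R; in-air after throw: [b1@6:L b3@7:R b2@9:R]
Beat 5 (R): throw ball4 h=5 -> lands@10:L; in-air after throw: [b1@6:L b3@7:R b2@9:R b4@10:L]
Beat 6 (L): throw ball1 h=7 -> lands@13:R; in-air after throw: [b3@7:R b2@9:R b4@10:L b1@13:R]
Beat 7 (R): throw ball3 h=4 -> lands@11:R; in-air after throw: [b2@9:R b4@10:L b3@11:R b1@13:R]
Beat 9 (R): throw ball2 h=5 -> lands@14:L; in-air after throw: [b4@10:L b3@11:R b1@13:R b2@14:L]
Beat 10 (L): throw ball4 h=7 -> lands@17:R; in-air after throw: [b3@11:R b1@13:R b2@14:L b4@17:R]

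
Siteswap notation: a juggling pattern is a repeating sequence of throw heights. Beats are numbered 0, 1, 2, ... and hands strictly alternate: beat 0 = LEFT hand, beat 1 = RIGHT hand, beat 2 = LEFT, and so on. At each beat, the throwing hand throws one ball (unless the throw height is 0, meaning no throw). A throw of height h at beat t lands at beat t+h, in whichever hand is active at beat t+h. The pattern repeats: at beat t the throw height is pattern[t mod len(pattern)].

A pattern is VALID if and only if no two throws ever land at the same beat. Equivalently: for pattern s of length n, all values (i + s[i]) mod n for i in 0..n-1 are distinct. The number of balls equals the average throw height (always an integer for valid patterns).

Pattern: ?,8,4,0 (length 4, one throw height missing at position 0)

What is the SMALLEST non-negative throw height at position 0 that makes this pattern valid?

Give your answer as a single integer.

i=0: s[i]=? (unknown)
i=1: (1 + 8) mod 4 = 1
i=2: (2 + 4) mod 4 = 2
i=3: (3 + 0) mod 4 = 3
Known residues: [1, 2, 3]; need a permutation of 0..3, so missing residue r = 0
Need (0 + s) mod 4 = 0; smallest s = (0 - 0) mod 4 = 0

Answer: 0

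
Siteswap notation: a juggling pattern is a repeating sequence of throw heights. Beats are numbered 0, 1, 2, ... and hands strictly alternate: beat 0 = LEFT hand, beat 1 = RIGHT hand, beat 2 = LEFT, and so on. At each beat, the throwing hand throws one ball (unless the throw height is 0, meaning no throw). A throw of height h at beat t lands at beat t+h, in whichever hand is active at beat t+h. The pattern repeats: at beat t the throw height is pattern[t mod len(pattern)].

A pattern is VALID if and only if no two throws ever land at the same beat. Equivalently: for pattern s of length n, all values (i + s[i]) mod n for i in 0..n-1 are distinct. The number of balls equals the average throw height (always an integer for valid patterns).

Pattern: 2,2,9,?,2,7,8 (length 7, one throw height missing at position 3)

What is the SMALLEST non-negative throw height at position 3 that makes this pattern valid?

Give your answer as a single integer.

Answer: 5

Derivation:
i=0: (0 + 2) mod 7 = 2
i=1: (1 + 2) mod 7 = 3
i=2: (2 + 9) mod 7 = 4
i=3: s[i]=? (unknown)
i=4: (4 + 2) mod 7 = 6
i=5: (5 + 7) mod 7 = 5
i=6: (6 + 8) mod 7 = 0
Known residues: [0, 2, 3, 4, 5, 6]; need a permutation of 0..6, so missing residue r = 1
Need (3 + s) mod 7 = 1; smallest s = (1 - 3) mod 7 = 5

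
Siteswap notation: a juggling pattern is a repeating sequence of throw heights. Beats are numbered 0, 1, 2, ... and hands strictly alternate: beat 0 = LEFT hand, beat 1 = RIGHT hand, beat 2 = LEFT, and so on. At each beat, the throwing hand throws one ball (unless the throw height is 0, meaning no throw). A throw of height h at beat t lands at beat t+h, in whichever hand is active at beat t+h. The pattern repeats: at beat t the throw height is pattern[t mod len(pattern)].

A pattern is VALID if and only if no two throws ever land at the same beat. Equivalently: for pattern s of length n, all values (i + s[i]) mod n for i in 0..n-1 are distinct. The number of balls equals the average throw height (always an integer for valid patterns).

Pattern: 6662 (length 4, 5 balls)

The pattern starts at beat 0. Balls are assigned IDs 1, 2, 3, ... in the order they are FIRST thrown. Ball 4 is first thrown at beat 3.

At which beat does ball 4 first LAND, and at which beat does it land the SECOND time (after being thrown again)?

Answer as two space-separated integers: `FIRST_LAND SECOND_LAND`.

Beat 0 (L): throw ball1 h=6 -> lands@6:L; in-air after throw: [b1@6:L]
Beat 1 (R): throw ball2 h=6 -> lands@7:R; in-air after throw: [b1@6:L b2@7:R]
Beat 2 (L): throw ball3 h=6 -> lands@8:L; in-air after throw: [b1@6:L b2@7:R b3@8:L]
Beat 3 (R): throw ball4 h=2 -> lands@5:R; in-air after throw: [b4@5:R b1@6:L b2@7:R b3@8:L]
Beat 4 (L): throw ball5 h=6 -> lands@10:L; in-air after throw: [b4@5:R b1@6:L b2@7:R b3@8:L b5@10:L]
Beat 5 (R): throw ball4 h=6 -> lands@11:R; in-air after throw: [b1@6:L b2@7:R b3@8:L b5@10:L b4@11:R]
Beat 6 (L): throw ball1 h=6 -> lands@12:L; in-air after throw: [b2@7:R b3@8:L b5@10:L b4@11:R b1@12:L]
Beat 7 (R): throw ball2 h=2 -> lands@9:R; in-air after throw: [b3@8:L b2@9:R b5@10:L b4@11:R b1@12:L]
Beat 8 (L): throw ball3 h=6 -> lands@14:L; in-air after throw: [b2@9:R b5@10:L b4@11:R b1@12:L b3@14:L]
Beat 9 (R): throw ball2 h=6 -> lands@15:R; in-air after throw: [b5@10:L b4@11:R b1@12:L b3@14:L b2@15:R]
Beat 10 (L): throw ball5 h=6 -> lands@16:L; in-air after throw: [b4@11:R b1@12:L b3@14:L b2@15:R b5@16:L]
Beat 11 (R): throw ball4 h=2 -> lands@13:R; in-air after throw: [b1@12:L b4@13:R b3@14:L b2@15:R b5@16:L]
Ball 4: thrown@3 h=2 -> first land @5; rethrown@5 h=6 -> second land @11

Answer: 5 11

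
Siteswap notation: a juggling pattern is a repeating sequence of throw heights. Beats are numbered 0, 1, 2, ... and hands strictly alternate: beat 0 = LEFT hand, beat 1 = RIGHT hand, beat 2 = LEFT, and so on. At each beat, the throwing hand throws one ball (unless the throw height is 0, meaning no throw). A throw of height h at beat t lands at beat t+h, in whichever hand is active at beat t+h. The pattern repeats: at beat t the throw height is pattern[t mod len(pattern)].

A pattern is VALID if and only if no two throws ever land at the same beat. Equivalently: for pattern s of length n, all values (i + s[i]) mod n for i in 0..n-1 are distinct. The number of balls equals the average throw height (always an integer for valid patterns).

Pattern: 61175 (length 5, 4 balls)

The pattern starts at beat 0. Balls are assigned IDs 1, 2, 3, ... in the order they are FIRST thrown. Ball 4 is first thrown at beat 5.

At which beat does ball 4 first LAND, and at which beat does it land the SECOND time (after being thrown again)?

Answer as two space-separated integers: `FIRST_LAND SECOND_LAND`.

Answer: 11 12

Derivation:
Beat 0 (L): throw ball1 h=6 -> lands@6:L; in-air after throw: [b1@6:L]
Beat 1 (R): throw ball2 h=1 -> lands@2:L; in-air after throw: [b2@2:L b1@6:L]
Beat 2 (L): throw ball2 h=1 -> lands@3:R; in-air after throw: [b2@3:R b1@6:L]
Beat 3 (R): throw ball2 h=7 -> lands@10:L; in-air after throw: [b1@6:L b2@10:L]
Beat 4 (L): throw ball3 h=5 -> lands@9:R; in-air after throw: [b1@6:L b3@9:R b2@10:L]
Beat 5 (R): throw ball4 h=6 -> lands@11:R; in-air after throw: [b1@6:L b3@9:R b2@10:L b4@11:R]
Beat 6 (L): throw ball1 h=1 -> lands@7:R; in-air after throw: [b1@7:R b3@9:R b2@10:L b4@11:R]
Beat 7 (R): throw ball1 h=1 -> lands@8:L; in-air after throw: [b1@8:L b3@9:R b2@10:L b4@11:R]
Beat 8 (L): throw ball1 h=7 -> lands@15:R; in-air after throw: [b3@9:R b2@10:L b4@11:R b1@15:R]
Beat 9 (R): throw ball3 h=5 -> lands@14:L; in-air after throw: [b2@10:L b4@11:R b3@14:L b1@15:R]
Beat 10 (L): throw ball2 h=6 -> lands@16:L; in-air after throw: [b4@11:R b3@14:L b1@15:R b2@16:L]
Beat 11 (R): throw ball4 h=1 -> lands@12:L; in-air after throw: [b4@12:L b3@14:L b1@15:R b2@16:L]
Beat 12 (L): throw ball4 h=1 -> lands@13:R; in-air after throw: [b4@13:R b3@14:L b1@15:R b2@16:L]
Ball 4: thrown@5 h=6 -> first land @11; rethrown@11 h=1 -> second land @12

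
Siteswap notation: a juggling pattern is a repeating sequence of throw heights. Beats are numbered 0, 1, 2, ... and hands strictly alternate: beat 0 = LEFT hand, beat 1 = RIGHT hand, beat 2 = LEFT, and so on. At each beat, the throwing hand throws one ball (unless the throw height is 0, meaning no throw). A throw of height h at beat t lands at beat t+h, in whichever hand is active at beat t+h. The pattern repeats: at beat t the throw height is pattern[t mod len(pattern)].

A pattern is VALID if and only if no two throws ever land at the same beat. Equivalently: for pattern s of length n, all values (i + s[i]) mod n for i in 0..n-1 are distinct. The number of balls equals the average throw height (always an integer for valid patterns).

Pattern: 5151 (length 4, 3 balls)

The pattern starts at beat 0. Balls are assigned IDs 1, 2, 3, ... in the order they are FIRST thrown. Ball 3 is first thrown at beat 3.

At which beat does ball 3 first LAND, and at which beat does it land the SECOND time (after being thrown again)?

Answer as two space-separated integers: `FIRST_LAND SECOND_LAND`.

Beat 0 (L): throw ball1 h=5 -> lands@5:R; in-air after throw: [b1@5:R]
Beat 1 (R): throw ball2 h=1 -> lands@2:L; in-air after throw: [b2@2:L b1@5:R]
Beat 2 (L): throw ball2 h=5 -> lands@7:R; in-air after throw: [b1@5:R b2@7:R]
Beat 3 (R): throw ball3 h=1 -> lands@4:L; in-air after throw: [b3@4:L b1@5:R b2@7:R]
Beat 4 (L): throw ball3 h=5 -> lands@9:R; in-air after throw: [b1@5:R b2@7:R b3@9:R]
Beat 5 (R): throw ball1 h=1 -> lands@6:L; in-air after throw: [b1@6:L b2@7:R b3@9:R]
Beat 6 (L): throw ball1 h=5 -> lands@11:R; in-air after throw: [b2@7:R b3@9:R b1@11:R]
Beat 7 (R): throw ball2 h=1 -> lands@8:L; in-air after throw: [b2@8:L b3@9:R b1@11:R]
Beat 8 (L): throw ball2 h=5 -> lands@13:R; in-air after throw: [b3@9:R b1@11:R b2@13:R]
Beat 9 (R): throw ball3 h=1 -> lands@10:L; in-air after throw: [b3@10:L b1@11:R b2@13:R]
Ball 3: thrown@3 h=1 -> first land @4; rethrown@4 h=5 -> second land @9

Answer: 4 9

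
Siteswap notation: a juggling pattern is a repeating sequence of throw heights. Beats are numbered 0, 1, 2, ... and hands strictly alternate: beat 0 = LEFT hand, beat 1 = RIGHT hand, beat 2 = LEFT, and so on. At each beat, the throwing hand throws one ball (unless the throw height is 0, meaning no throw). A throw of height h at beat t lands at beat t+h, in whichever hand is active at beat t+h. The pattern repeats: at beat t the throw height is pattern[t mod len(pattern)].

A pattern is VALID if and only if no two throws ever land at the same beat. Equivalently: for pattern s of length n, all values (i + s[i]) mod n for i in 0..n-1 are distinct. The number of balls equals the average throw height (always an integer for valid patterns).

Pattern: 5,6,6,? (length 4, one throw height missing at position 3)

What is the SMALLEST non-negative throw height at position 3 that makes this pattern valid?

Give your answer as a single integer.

Answer: 3

Derivation:
i=0: (0 + 5) mod 4 = 1
i=1: (1 + 6) mod 4 = 3
i=2: (2 + 6) mod 4 = 0
i=3: s[i]=? (unknown)
Known residues: [0, 1, 3]; need a permutation of 0..3, so missing residue r = 2
Need (3 + s) mod 4 = 2; smallest s = (2 - 3) mod 4 = 3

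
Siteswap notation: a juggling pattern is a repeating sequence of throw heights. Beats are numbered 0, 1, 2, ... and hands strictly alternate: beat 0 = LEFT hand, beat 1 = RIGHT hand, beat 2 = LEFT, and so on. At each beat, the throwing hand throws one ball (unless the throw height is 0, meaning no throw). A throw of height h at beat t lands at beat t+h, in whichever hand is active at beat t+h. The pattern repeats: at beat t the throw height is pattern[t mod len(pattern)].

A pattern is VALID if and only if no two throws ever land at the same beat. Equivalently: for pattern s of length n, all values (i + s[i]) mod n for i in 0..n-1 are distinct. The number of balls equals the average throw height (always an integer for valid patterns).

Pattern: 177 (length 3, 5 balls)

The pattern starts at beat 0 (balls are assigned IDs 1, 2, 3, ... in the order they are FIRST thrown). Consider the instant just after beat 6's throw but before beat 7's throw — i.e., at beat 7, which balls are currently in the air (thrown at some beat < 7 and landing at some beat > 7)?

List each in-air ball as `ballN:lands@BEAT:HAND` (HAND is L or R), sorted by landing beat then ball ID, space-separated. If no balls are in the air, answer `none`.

Answer: ball1:lands@8:L ball2:lands@9:R ball3:lands@11:R ball4:lands@12:L

Derivation:
Beat 0 (L): throw ball1 h=1 -> lands@1:R; in-air after throw: [b1@1:R]
Beat 1 (R): throw ball1 h=7 -> lands@8:L; in-air after throw: [b1@8:L]
Beat 2 (L): throw ball2 h=7 -> lands@9:R; in-air after throw: [b1@8:L b2@9:R]
Beat 3 (R): throw ball3 h=1 -> lands@4:L; in-air after throw: [b3@4:L b1@8:L b2@9:R]
Beat 4 (L): throw ball3 h=7 -> lands@11:R; in-air after throw: [b1@8:L b2@9:R b3@11:R]
Beat 5 (R): throw ball4 h=7 -> lands@12:L; in-air after throw: [b1@8:L b2@9:R b3@11:R b4@12:L]
Beat 6 (L): throw ball5 h=1 -> lands@7:R; in-air after throw: [b5@7:R b1@8:L b2@9:R b3@11:R b4@12:L]
Beat 7 (R): throw ball5 h=7 -> lands@14:L; in-air after throw: [b1@8:L b2@9:R b3@11:R b4@12:L b5@14:L]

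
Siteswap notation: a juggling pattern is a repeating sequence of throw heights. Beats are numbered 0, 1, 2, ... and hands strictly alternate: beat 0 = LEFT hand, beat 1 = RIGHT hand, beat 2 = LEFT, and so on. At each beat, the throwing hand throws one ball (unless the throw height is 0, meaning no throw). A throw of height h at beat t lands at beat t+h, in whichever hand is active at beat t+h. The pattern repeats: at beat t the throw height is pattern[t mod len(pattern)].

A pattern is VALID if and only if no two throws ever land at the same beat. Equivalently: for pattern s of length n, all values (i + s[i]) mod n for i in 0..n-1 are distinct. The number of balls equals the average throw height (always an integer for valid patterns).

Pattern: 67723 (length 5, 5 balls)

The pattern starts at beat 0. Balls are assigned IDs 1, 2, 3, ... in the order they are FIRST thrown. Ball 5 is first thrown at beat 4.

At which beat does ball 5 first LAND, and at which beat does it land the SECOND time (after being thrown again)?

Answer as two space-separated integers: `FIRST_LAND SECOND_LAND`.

Beat 0 (L): throw ball1 h=6 -> lands@6:L; in-air after throw: [b1@6:L]
Beat 1 (R): throw ball2 h=7 -> lands@8:L; in-air after throw: [b1@6:L b2@8:L]
Beat 2 (L): throw ball3 h=7 -> lands@9:R; in-air after throw: [b1@6:L b2@8:L b3@9:R]
Beat 3 (R): throw ball4 h=2 -> lands@5:R; in-air after throw: [b4@5:R b1@6:L b2@8:L b3@9:R]
Beat 4 (L): throw ball5 h=3 -> lands@7:R; in-air after throw: [b4@5:R b1@6:L b5@7:R b2@8:L b3@9:R]
Beat 5 (R): throw ball4 h=6 -> lands@11:R; in-air after throw: [b1@6:L b5@7:R b2@8:L b3@9:R b4@11:R]
Beat 6 (L): throw ball1 h=7 -> lands@13:R; in-air after throw: [b5@7:R b2@8:L b3@9:R b4@11:R b1@13:R]
Beat 7 (R): throw ball5 h=7 -> lands@14:L; in-air after throw: [b2@8:L b3@9:R b4@11:R b1@13:R b5@14:L]
Beat 8 (L): throw ball2 h=2 -> lands@10:L; in-air after throw: [b3@9:R b2@10:L b4@11:R b1@13:R b5@14:L]
Beat 9 (R): throw ball3 h=3 -> lands@12:L; in-air after throw: [b2@10:L b4@11:R b3@12:L b1@13:R b5@14:L]
Beat 10 (L): throw ball2 h=6 -> lands@16:L; in-air after throw: [b4@11:R b3@12:L b1@13:R b5@14:L b2@16:L]
Beat 11 (R): throw ball4 h=7 -> lands@18:L; in-air after throw: [b3@12:L b1@13:R b5@14:L b2@16:L b4@18:L]
Beat 12 (L): throw ball3 h=7 -> lands@19:R; in-air after throw: [b1@13:R b5@14:L b2@16:L b4@18:L b3@19:R]
Beat 13 (R): throw ball1 h=2 -> lands@15:R; in-air after throw: [b5@14:L b1@15:R b2@16:L b4@18:L b3@19:R]
Beat 14 (L): throw ball5 h=3 -> lands@17:R; in-air after throw: [b1@15:R b2@16:L b5@17:R b4@18:L b3@19:R]
Ball 5: thrown@4 h=3 -> first land @7; rethrown@7 h=7 -> second land @14

Answer: 7 14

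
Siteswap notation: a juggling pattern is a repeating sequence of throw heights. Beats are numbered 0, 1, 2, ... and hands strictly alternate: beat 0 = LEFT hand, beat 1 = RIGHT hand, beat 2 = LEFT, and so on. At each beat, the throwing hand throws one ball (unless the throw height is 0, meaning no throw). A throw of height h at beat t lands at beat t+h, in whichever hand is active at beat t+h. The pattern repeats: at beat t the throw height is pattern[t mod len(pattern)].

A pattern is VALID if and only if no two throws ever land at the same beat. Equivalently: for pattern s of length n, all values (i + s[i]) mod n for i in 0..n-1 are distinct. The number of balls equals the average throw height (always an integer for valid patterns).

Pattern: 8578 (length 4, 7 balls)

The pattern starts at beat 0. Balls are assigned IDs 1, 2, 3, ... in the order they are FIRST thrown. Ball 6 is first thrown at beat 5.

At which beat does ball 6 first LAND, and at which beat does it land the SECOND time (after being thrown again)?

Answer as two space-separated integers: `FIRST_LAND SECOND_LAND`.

Beat 0 (L): throw ball1 h=8 -> lands@8:L; in-air after throw: [b1@8:L]
Beat 1 (R): throw ball2 h=5 -> lands@6:L; in-air after throw: [b2@6:L b1@8:L]
Beat 2 (L): throw ball3 h=7 -> lands@9:R; in-air after throw: [b2@6:L b1@8:L b3@9:R]
Beat 3 (R): throw ball4 h=8 -> lands@11:R; in-air after throw: [b2@6:L b1@8:L b3@9:R b4@11:R]
Beat 4 (L): throw ball5 h=8 -> lands@12:L; in-air after throw: [b2@6:L b1@8:L b3@9:R b4@11:R b5@12:L]
Beat 5 (R): throw ball6 h=5 -> lands@10:L; in-air after throw: [b2@6:L b1@8:L b3@9:R b6@10:L b4@11:R b5@12:L]
Beat 6 (L): throw ball2 h=7 -> lands@13:R; in-air after throw: [b1@8:L b3@9:R b6@10:L b4@11:R b5@12:L b2@13:R]
Beat 7 (R): throw ball7 h=8 -> lands@15:R; in-air after throw: [b1@8:L b3@9:R b6@10:L b4@11:R b5@12:L b2@13:R b7@15:R]
Beat 8 (L): throw ball1 h=8 -> lands@16:L; in-air after throw: [b3@9:R b6@10:L b4@11:R b5@12:L b2@13:R b7@15:R b1@16:L]
Beat 9 (R): throw ball3 h=5 -> lands@14:L; in-air after throw: [b6@10:L b4@11:R b5@12:L b2@13:R b3@14:L b7@15:R b1@16:L]
Beat 10 (L): throw ball6 h=7 -> lands@17:R; in-air after throw: [b4@11:R b5@12:L b2@13:R b3@14:L b7@15:R b1@16:L b6@17:R]
Beat 11 (R): throw ball4 h=8 -> lands@19:R; in-air after throw: [b5@12:L b2@13:R b3@14:L b7@15:R b1@16:L b6@17:R b4@19:R]
Beat 12 (L): throw ball5 h=8 -> lands@20:L; in-air after throw: [b2@13:R b3@14:L b7@15:R b1@16:L b6@17:R b4@19:R b5@20:L]
Ball 6: thrown@5 h=5 -> first land @10; rethrown@10 h=7 -> second land @17

Answer: 10 17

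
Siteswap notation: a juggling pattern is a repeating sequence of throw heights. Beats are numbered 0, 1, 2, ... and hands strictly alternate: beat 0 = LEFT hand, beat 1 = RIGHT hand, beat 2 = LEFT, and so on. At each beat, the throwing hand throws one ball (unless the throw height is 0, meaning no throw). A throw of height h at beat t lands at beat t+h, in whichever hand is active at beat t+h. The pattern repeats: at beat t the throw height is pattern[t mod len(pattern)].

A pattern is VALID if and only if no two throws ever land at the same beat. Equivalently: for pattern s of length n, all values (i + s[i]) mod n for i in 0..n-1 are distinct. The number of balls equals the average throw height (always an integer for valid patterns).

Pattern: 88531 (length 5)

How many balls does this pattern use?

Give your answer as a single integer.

Answer: 5

Derivation:
Pattern = [8, 8, 5, 3, 1], length n = 5
  position 0: throw height = 8, running sum = 8
  position 1: throw height = 8, running sum = 16
  position 2: throw height = 5, running sum = 21
  position 3: throw height = 3, running sum = 24
  position 4: throw height = 1, running sum = 25
Total sum = 25; balls = sum / n = 25 / 5 = 5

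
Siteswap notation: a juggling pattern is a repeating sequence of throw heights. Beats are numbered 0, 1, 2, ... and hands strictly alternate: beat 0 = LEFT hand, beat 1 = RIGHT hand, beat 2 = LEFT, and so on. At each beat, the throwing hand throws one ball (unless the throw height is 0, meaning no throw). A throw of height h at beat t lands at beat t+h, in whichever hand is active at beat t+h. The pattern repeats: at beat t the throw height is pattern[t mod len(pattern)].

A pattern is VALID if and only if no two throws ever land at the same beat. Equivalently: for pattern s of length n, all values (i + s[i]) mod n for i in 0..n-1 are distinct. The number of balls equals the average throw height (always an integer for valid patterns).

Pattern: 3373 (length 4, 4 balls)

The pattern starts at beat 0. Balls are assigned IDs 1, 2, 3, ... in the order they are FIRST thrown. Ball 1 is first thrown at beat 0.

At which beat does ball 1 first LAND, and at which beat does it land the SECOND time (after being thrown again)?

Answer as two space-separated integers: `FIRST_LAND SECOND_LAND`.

Beat 0 (L): throw ball1 h=3 -> lands@3:R; in-air after throw: [b1@3:R]
Beat 1 (R): throw ball2 h=3 -> lands@4:L; in-air after throw: [b1@3:R b2@4:L]
Beat 2 (L): throw ball3 h=7 -> lands@9:R; in-air after throw: [b1@3:R b2@4:L b3@9:R]
Beat 3 (R): throw ball1 h=3 -> lands@6:L; in-air after throw: [b2@4:L b1@6:L b3@9:R]
Beat 4 (L): throw ball2 h=3 -> lands@7:R; in-air after throw: [b1@6:L b2@7:R b3@9:R]
Beat 5 (R): throw ball4 h=3 -> lands@8:L; in-air after throw: [b1@6:L b2@7:R b4@8:L b3@9:R]
Beat 6 (L): throw ball1 h=7 -> lands@13:R; in-air after throw: [b2@7:R b4@8:L b3@9:R b1@13:R]
Ball 1: thrown@0 h=3 -> first land @3; rethrown@3 h=3 -> second land @6

Answer: 3 6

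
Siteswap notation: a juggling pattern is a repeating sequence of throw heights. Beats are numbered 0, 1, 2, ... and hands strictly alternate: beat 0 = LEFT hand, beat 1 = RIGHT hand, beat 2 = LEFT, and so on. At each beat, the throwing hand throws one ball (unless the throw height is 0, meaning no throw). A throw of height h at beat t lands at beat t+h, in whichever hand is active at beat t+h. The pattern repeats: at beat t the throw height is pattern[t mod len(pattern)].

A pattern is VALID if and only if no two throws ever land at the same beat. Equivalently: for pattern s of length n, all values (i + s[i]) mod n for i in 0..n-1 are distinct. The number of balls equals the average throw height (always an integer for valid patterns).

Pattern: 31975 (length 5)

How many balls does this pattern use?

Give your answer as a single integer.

Answer: 5

Derivation:
Pattern = [3, 1, 9, 7, 5], length n = 5
  position 0: throw height = 3, running sum = 3
  position 1: throw height = 1, running sum = 4
  position 2: throw height = 9, running sum = 13
  position 3: throw height = 7, running sum = 20
  position 4: throw height = 5, running sum = 25
Total sum = 25; balls = sum / n = 25 / 5 = 5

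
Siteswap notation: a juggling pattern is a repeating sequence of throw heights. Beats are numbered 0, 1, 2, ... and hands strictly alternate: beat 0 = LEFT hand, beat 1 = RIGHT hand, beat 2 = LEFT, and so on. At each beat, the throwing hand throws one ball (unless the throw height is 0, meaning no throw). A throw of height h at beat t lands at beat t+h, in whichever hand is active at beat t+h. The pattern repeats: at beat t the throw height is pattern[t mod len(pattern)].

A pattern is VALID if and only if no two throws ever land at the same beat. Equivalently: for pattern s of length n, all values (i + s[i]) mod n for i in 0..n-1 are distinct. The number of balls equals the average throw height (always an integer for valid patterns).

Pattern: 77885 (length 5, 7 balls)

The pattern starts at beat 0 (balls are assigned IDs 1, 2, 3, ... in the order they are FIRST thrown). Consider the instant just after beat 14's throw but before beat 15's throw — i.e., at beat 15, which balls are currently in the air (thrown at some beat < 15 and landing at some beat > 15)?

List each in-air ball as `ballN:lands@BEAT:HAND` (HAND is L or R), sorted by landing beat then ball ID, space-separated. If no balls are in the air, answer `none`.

Beat 0 (L): throw ball1 h=7 -> lands@7:R; in-air after throw: [b1@7:R]
Beat 1 (R): throw ball2 h=7 -> lands@8:L; in-air after throw: [b1@7:R b2@8:L]
Beat 2 (L): throw ball3 h=8 -> lands@10:L; in-air after throw: [b1@7:R b2@8:L b3@10:L]
Beat 3 (R): throw ball4 h=8 -> lands@11:R; in-air after throw: [b1@7:R b2@8:L b3@10:L b4@11:R]
Beat 4 (L): throw ball5 h=5 -> lands@9:R; in-air after throw: [b1@7:R b2@8:L b5@9:R b3@10:L b4@11:R]
Beat 5 (R): throw ball6 h=7 -> lands@12:L; in-air after throw: [b1@7:R b2@8:L b5@9:R b3@10:L b4@11:R b6@12:L]
Beat 6 (L): throw ball7 h=7 -> lands@13:R; in-air after throw: [b1@7:R b2@8:L b5@9:R b3@10:L b4@11:R b6@12:L b7@13:R]
Beat 7 (R): throw ball1 h=8 -> lands@15:R; in-air after throw: [b2@8:L b5@9:R b3@10:L b4@11:R b6@12:L b7@13:R b1@15:R]
Beat 8 (L): throw ball2 h=8 -> lands@16:L; in-air after throw: [b5@9:R b3@10:L b4@11:R b6@12:L b7@13:R b1@15:R b2@16:L]
Beat 9 (R): throw ball5 h=5 -> lands@14:L; in-air after throw: [b3@10:L b4@11:R b6@12:L b7@13:R b5@14:L b1@15:R b2@16:L]
Beat 10 (L): throw ball3 h=7 -> lands@17:R; in-air after throw: [b4@11:R b6@12:L b7@13:R b5@14:L b1@15:R b2@16:L b3@17:R]
Beat 11 (R): throw ball4 h=7 -> lands@18:L; in-air after throw: [b6@12:L b7@13:R b5@14:L b1@15:R b2@16:L b3@17:R b4@18:L]
Beat 12 (L): throw ball6 h=8 -> lands@20:L; in-air after throw: [b7@13:R b5@14:L b1@15:R b2@16:L b3@17:R b4@18:L b6@20:L]
Beat 13 (R): throw ball7 h=8 -> lands@21:R; in-air after throw: [b5@14:L b1@15:R b2@16:L b3@17:R b4@18:L b6@20:L b7@21:R]
Beat 14 (L): throw ball5 h=5 -> lands@19:R; in-air after throw: [b1@15:R b2@16:L b3@17:R b4@18:L b5@19:R b6@20:L b7@21:R]
Beat 15 (R): throw ball1 h=7 -> lands@22:L; in-air after throw: [b2@16:L b3@17:R b4@18:L b5@19:R b6@20:L b7@21:R b1@22:L]

Answer: ball2:lands@16:L ball3:lands@17:R ball4:lands@18:L ball5:lands@19:R ball6:lands@20:L ball7:lands@21:R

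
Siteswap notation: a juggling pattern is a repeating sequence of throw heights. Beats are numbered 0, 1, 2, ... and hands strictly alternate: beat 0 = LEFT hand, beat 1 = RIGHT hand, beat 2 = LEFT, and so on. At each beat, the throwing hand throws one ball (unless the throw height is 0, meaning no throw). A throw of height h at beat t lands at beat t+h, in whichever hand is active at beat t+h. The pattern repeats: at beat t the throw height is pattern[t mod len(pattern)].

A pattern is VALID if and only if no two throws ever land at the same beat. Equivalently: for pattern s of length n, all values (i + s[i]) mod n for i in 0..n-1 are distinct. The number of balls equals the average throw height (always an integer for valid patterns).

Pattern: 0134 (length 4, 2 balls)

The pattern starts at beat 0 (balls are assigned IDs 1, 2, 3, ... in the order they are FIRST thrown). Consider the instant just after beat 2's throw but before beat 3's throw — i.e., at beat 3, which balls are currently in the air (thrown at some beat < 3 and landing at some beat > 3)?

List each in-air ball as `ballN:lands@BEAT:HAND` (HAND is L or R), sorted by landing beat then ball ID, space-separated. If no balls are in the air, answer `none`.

Answer: ball1:lands@5:R

Derivation:
Beat 1 (R): throw ball1 h=1 -> lands@2:L; in-air after throw: [b1@2:L]
Beat 2 (L): throw ball1 h=3 -> lands@5:R; in-air after throw: [b1@5:R]
Beat 3 (R): throw ball2 h=4 -> lands@7:R; in-air after throw: [b1@5:R b2@7:R]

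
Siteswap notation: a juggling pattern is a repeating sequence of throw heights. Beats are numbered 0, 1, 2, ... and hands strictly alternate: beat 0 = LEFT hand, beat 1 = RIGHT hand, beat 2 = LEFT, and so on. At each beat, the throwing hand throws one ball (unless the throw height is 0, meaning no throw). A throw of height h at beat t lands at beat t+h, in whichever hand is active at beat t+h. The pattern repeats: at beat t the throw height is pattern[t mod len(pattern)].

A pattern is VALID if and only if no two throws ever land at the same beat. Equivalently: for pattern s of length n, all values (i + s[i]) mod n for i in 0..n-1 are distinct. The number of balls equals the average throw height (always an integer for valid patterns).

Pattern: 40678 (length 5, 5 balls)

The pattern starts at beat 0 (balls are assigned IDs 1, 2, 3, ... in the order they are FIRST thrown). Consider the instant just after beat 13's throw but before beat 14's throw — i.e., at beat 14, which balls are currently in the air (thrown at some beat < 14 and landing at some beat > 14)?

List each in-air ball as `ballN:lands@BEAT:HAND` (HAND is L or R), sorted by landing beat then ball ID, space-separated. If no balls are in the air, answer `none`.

Answer: ball2:lands@15:R ball4:lands@17:R ball1:lands@18:L ball5:lands@20:L

Derivation:
Beat 0 (L): throw ball1 h=4 -> lands@4:L; in-air after throw: [b1@4:L]
Beat 2 (L): throw ball2 h=6 -> lands@8:L; in-air after throw: [b1@4:L b2@8:L]
Beat 3 (R): throw ball3 h=7 -> lands@10:L; in-air after throw: [b1@4:L b2@8:L b3@10:L]
Beat 4 (L): throw ball1 h=8 -> lands@12:L; in-air after throw: [b2@8:L b3@10:L b1@12:L]
Beat 5 (R): throw ball4 h=4 -> lands@9:R; in-air after throw: [b2@8:L b4@9:R b3@10:L b1@12:L]
Beat 7 (R): throw ball5 h=6 -> lands@13:R; in-air after throw: [b2@8:L b4@9:R b3@10:L b1@12:L b5@13:R]
Beat 8 (L): throw ball2 h=7 -> lands@15:R; in-air after throw: [b4@9:R b3@10:L b1@12:L b5@13:R b2@15:R]
Beat 9 (R): throw ball4 h=8 -> lands@17:R; in-air after throw: [b3@10:L b1@12:L b5@13:R b2@15:R b4@17:R]
Beat 10 (L): throw ball3 h=4 -> lands@14:L; in-air after throw: [b1@12:L b5@13:R b3@14:L b2@15:R b4@17:R]
Beat 12 (L): throw ball1 h=6 -> lands@18:L; in-air after throw: [b5@13:R b3@14:L b2@15:R b4@17:R b1@18:L]
Beat 13 (R): throw ball5 h=7 -> lands@20:L; in-air after throw: [b3@14:L b2@15:R b4@17:R b1@18:L b5@20:L]
Beat 14 (L): throw ball3 h=8 -> lands@22:L; in-air after throw: [b2@15:R b4@17:R b1@18:L b5@20:L b3@22:L]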